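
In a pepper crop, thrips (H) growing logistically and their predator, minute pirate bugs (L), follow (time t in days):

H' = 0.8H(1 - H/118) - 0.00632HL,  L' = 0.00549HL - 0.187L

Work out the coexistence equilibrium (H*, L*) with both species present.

From dL/dt = 0 with L > 0: 0.00549H* = 0.187, so H* = 34.1.
Substitute into dH/dt = 0: 0.8(1 - 34.1/118) = 0.00632L*.
The bracket is 0.711, giving L* = 0.569/0.00632 = 90.

H* ≈ 34.1, L* ≈ 90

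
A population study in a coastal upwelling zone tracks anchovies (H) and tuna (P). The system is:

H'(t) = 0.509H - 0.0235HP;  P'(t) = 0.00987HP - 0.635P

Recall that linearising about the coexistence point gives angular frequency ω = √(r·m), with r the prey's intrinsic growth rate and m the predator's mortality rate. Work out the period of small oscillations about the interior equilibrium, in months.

T ≈ 11.1 months

Here r = 0.509 and m = 0.635, so r·m = 0.323.
ω = √0.323 = 0.569 per month, hence T = 2π/ω ≈ 11.1 months.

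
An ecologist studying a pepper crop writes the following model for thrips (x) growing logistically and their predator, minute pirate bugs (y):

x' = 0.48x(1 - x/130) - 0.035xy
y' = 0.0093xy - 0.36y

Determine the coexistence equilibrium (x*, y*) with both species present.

From dy/dt = 0 with y > 0: 0.0093x* = 0.36, so x* = 38.7.
Substitute into dx/dt = 0: 0.48(1 - 38.7/130) = 0.035y*.
The bracket is 0.702, giving y* = 0.337/0.035 = 9.63.

x* ≈ 38.7, y* ≈ 9.63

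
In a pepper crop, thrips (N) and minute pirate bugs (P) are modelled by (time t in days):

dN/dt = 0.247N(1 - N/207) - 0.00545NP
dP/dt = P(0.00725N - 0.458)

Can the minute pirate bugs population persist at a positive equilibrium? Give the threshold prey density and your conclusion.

The predator equation gives dP/dt > 0 only when N > 0.458/0.00725 = 63.2.
Without the predator, N → K = 207. Since 207 > 63.2, the predator can invade and persist.

Threshold N = 63.2; K > 63.2, so yes, the predator persists.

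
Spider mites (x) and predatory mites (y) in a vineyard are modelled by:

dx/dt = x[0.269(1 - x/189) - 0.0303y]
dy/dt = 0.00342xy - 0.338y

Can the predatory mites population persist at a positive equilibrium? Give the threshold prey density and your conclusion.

The predator equation gives dy/dt > 0 only when x > 0.338/0.00342 = 98.8.
Without the predator, x → K = 189. Since 189 > 98.8, the predator can invade and persist.

Threshold x = 98.8; K > 98.8, so yes, the predator persists.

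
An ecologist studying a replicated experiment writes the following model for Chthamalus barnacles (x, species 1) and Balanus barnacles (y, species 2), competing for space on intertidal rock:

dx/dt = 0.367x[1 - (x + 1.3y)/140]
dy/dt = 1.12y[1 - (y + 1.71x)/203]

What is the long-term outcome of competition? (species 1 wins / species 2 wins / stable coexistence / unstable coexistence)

unstable coexistence (outcome depends on initial conditions)

Compare the nullcline intercepts: K1/α12 = 140/1.3 = 108 < K2 = 203; K2/α21 = 203/1.71 = 119 < K1 = 140.
Since both are reversed, neither can invade when rare; the interior point is a saddle.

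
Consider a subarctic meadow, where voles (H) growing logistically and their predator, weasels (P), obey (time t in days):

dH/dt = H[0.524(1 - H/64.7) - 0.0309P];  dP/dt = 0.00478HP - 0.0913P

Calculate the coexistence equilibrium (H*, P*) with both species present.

From dP/dt = 0 with P > 0: 0.00478H* = 0.0913, so H* = 19.1.
Substitute into dH/dt = 0: 0.524(1 - 19.1/64.7) = 0.0309P*.
The bracket is 0.705, giving P* = 0.369/0.0309 = 12.

H* ≈ 19.1, P* ≈ 12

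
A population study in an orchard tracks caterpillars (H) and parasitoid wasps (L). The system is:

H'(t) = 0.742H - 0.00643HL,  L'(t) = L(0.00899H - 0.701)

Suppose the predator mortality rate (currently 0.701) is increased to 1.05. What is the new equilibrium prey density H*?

At the interior fixed point, setting dL/dt = 0 with L > 0 fixes H* = (predator death rate)/(HL coefficient) — independent of the other coefficients.
With the change, H* = 1.05/0.00899 = 117; it rises from 78.

H* ≈ 117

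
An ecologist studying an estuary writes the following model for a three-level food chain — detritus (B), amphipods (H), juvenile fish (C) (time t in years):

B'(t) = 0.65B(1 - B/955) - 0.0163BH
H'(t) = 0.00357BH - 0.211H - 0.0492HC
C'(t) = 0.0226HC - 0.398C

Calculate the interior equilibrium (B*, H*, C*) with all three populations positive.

B* ≈ 533, H* ≈ 17.6, C* ≈ 34.4

From dC/dt = 0: 0.0226H* = 0.398, so H* = 17.6.
From dB/dt = 0: 0.65(1 - B*/955) = 0.0163·17.6, giving B* = 955·(1 - 0.442) = 533.
From dH/dt = 0: 0.00357·533 - 0.211 = 0.0492C*, so C* = 1.69/0.0492 = 34.4.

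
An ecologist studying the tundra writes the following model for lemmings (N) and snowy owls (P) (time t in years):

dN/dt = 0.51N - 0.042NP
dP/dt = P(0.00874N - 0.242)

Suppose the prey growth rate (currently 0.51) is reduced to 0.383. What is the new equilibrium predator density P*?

P* ≈ 9.12

At the interior fixed point, setting dN/dt = 0 with N > 0 fixes P* = (prey growth rate)/(NP coefficient) — independent of the other coefficients.
With the change, P* = 0.383/0.042 = 9.12; it falls from 12.1.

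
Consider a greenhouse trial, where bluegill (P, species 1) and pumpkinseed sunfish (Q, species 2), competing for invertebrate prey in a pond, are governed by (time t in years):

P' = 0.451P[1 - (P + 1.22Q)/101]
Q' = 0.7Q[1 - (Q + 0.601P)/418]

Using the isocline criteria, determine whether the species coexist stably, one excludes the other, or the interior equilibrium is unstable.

species 2 excludes species 1

Compare the nullcline intercepts: K1/α12 = 101/1.22 = 82.8 < K2 = 418; K2/α21 = 418/0.601 = 696 > K1 = 101.
Since the inequalities point opposite ways, species 2 can invade but species 1 cannot.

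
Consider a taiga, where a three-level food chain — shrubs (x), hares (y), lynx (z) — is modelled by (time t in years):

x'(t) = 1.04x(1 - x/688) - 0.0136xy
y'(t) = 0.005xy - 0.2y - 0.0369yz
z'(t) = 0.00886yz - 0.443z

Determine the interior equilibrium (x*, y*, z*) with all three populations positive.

x* ≈ 238, y* ≈ 50, z* ≈ 26.9

From dz/dt = 0: 0.00886y* = 0.443, so y* = 50.
From dx/dt = 0: 1.04(1 - x*/688) = 0.0136·50, giving x* = 688·(1 - 0.654) = 238.
From dy/dt = 0: 0.005·238 - 0.2 = 0.0369z*, so z* = 0.991/0.0369 = 26.9.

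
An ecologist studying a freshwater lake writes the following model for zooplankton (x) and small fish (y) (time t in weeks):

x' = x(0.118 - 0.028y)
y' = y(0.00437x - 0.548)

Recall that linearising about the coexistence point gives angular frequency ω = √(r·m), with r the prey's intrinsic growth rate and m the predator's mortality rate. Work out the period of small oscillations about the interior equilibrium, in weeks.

Here r = 0.118 and m = 0.548, so r·m = 0.0647.
ω = √0.0647 = 0.254 per week, hence T = 2π/ω ≈ 24.7 weeks.

T ≈ 24.7 weeks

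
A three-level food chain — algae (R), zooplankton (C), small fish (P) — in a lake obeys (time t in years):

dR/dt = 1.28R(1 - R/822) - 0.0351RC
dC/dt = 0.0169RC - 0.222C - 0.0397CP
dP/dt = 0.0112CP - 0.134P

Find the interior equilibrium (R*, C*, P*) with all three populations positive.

From dP/dt = 0: 0.0112C* = 0.134, so C* = 12.
From dR/dt = 0: 1.28(1 - R*/822) = 0.0351·12, giving R* = 822·(1 - 0.328) = 552.
From dC/dt = 0: 0.0169·552 - 0.222 = 0.0397P*, so P* = 9.11/0.0397 = 230.

R* ≈ 552, C* ≈ 12, P* ≈ 230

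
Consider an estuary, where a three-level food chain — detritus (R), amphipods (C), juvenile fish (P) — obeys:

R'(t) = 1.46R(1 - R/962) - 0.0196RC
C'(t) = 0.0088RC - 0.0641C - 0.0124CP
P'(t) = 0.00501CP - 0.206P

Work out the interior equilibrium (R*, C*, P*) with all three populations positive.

R* ≈ 431, C* ≈ 41.1, P* ≈ 301

From dP/dt = 0: 0.00501C* = 0.206, so C* = 41.1.
From dR/dt = 0: 1.46(1 - R*/962) = 0.0196·41.1, giving R* = 962·(1 - 0.552) = 431.
From dC/dt = 0: 0.0088·431 - 0.0641 = 0.0124P*, so P* = 3.73/0.0124 = 301.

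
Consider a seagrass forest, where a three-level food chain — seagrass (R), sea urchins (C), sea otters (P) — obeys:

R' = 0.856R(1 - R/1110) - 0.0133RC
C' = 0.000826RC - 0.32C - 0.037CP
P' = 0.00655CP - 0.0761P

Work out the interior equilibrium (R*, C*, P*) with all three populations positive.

From dP/dt = 0: 0.00655C* = 0.0761, so C* = 11.6.
From dR/dt = 0: 0.856(1 - R*/1110) = 0.0133·11.6, giving R* = 1110·(1 - 0.181) = 910.
From dC/dt = 0: 0.000826·910 - 0.32 = 0.037P*, so P* = 0.431/0.037 = 11.7.

R* ≈ 910, C* ≈ 11.6, P* ≈ 11.7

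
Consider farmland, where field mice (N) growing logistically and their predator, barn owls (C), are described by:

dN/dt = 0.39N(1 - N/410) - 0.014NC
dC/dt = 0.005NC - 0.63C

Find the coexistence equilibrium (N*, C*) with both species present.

From dC/dt = 0 with C > 0: 0.005N* = 0.63, so N* = 126.
Substitute into dN/dt = 0: 0.39(1 - 126/410) = 0.014C*.
The bracket is 0.693, giving C* = 0.27/0.014 = 19.3.

N* ≈ 126, C* ≈ 19.3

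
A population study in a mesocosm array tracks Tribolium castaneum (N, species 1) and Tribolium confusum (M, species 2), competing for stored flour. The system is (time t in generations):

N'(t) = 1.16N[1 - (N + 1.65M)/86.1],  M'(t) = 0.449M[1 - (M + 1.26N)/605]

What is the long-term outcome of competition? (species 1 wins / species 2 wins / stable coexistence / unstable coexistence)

Compare the nullcline intercepts: K1/α12 = 86.1/1.65 = 52.2 < K2 = 605; K2/α21 = 605/1.26 = 480 > K1 = 86.1.
Since the inequalities point opposite ways, species 2 can invade but species 1 cannot.

species 2 excludes species 1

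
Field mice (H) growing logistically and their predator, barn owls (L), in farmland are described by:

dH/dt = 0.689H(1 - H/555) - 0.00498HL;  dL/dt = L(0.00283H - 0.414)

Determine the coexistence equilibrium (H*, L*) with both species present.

From dL/dt = 0 with L > 0: 0.00283H* = 0.414, so H* = 146.
Substitute into dH/dt = 0: 0.689(1 - 146/555) = 0.00498L*.
The bracket is 0.736, giving L* = 0.507/0.00498 = 102.

H* ≈ 146, L* ≈ 102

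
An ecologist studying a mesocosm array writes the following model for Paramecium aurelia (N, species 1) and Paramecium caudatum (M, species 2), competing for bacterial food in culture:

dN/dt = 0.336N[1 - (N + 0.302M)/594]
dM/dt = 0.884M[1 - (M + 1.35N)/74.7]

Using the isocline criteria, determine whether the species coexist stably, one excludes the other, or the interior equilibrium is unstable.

Compare the nullcline intercepts: K1/α12 = 594/0.302 = 1970 > K2 = 74.7; K2/α21 = 74.7/1.35 = 55.3 < K1 = 594.
Since the inequalities point opposite ways, species 1 can invade but species 2 cannot.

species 1 excludes species 2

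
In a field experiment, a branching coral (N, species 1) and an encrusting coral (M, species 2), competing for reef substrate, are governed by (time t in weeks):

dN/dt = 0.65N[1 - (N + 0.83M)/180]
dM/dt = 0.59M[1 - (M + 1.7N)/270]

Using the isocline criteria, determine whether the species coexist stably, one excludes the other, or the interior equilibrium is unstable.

unstable coexistence (outcome depends on initial conditions)

Compare the nullcline intercepts: K1/α12 = 180/0.83 = 217 < K2 = 270; K2/α21 = 270/1.7 = 159 < K1 = 180.
Since both are reversed, neither can invade when rare; the interior point is a saddle.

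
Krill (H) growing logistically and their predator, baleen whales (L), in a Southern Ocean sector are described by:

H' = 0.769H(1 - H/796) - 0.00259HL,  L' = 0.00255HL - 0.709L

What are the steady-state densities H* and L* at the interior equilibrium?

H* ≈ 278, L* ≈ 193

From dL/dt = 0 with L > 0: 0.00255H* = 0.709, so H* = 278.
Substitute into dH/dt = 0: 0.769(1 - 278/796) = 0.00259L*.
The bracket is 0.651, giving L* = 0.5/0.00259 = 193.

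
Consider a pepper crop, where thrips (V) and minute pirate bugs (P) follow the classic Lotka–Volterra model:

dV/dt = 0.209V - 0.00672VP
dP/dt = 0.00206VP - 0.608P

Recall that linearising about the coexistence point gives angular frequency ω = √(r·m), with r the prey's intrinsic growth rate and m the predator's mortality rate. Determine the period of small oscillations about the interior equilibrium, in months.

T ≈ 17.6 months

Here r = 0.209 and m = 0.608, so r·m = 0.127.
ω = √0.127 = 0.356 per month, hence T = 2π/ω ≈ 17.6 months.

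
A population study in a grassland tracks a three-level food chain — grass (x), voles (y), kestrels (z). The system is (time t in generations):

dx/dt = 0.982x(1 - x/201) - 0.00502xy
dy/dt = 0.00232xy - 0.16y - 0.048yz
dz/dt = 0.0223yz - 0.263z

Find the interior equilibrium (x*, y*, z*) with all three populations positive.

x* ≈ 189, y* ≈ 11.8, z* ≈ 5.8

From dz/dt = 0: 0.0223y* = 0.263, so y* = 11.8.
From dx/dt = 0: 0.982(1 - x*/201) = 0.00502·11.8, giving x* = 201·(1 - 0.0603) = 189.
From dy/dt = 0: 0.00232·189 - 0.16 = 0.048z*, so z* = 0.278/0.048 = 5.8.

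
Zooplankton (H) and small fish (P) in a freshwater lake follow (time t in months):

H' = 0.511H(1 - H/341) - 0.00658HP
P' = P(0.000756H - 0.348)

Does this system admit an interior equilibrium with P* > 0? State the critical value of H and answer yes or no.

Threshold H = 460; K < 460, so no, the predator goes extinct.

The predator equation gives dP/dt > 0 only when H > 0.348/0.000756 = 460.
Without the predator, H → K = 341. Since 341 < 460, the predator cannot invade.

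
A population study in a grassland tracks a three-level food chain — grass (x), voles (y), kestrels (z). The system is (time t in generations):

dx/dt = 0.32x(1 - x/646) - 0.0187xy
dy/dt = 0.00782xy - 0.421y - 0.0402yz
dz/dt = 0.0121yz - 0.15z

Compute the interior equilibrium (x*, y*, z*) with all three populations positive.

From dz/dt = 0: 0.0121y* = 0.15, so y* = 12.4.
From dx/dt = 0: 0.32(1 - x*/646) = 0.0187·12.4, giving x* = 646·(1 - 0.724) = 178.
From dy/dt = 0: 0.00782·178 - 0.421 = 0.0402z*, so z* = 0.971/0.0402 = 24.2.

x* ≈ 178, y* ≈ 12.4, z* ≈ 24.2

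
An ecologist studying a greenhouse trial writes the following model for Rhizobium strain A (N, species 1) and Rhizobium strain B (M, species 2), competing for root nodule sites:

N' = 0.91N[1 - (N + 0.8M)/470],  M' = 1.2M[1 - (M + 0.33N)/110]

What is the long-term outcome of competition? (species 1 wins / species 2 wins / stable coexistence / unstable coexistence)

species 1 excludes species 2

Compare the nullcline intercepts: K1/α12 = 470/0.8 = 588 > K2 = 110; K2/α21 = 110/0.33 = 333 < K1 = 470.
Since the inequalities point opposite ways, species 1 can invade but species 2 cannot.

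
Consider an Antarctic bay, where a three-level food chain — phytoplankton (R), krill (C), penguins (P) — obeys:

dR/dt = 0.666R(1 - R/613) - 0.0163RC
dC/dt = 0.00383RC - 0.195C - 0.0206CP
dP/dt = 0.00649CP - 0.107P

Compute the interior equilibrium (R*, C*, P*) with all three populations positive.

R* ≈ 366, C* ≈ 16.5, P* ≈ 58.5

From dP/dt = 0: 0.00649C* = 0.107, so C* = 16.5.
From dR/dt = 0: 0.666(1 - R*/613) = 0.0163·16.5, giving R* = 613·(1 - 0.404) = 366.
From dC/dt = 0: 0.00383·366 - 0.195 = 0.0206P*, so P* = 1.21/0.0206 = 58.5.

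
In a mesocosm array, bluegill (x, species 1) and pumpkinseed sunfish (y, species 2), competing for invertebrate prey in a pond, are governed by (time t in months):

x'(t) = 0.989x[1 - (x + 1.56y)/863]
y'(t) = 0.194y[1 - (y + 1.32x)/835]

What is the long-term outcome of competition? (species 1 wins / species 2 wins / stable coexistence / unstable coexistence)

Compare the nullcline intercepts: K1/α12 = 863/1.56 = 553 < K2 = 835; K2/α21 = 835/1.32 = 633 < K1 = 863.
Since both are reversed, neither can invade when rare; the interior point is a saddle.

unstable coexistence (outcome depends on initial conditions)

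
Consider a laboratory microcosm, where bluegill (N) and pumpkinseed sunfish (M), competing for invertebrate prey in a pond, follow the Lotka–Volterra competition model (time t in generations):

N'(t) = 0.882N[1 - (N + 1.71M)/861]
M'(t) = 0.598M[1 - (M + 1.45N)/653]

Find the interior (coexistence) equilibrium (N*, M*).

Setting both brackets to zero gives the nullclines N + 1.71M = 861 and 1.45N + M = 653.
Substituting M = 653 - 1.45N into the first: N(1 - 1.71·1.45) = 861 - 1.71·653.
So N* = -256/-1.48 = 173, and then M* = 653 - 1.45·173 = 402.

N* ≈ 173, M* ≈ 402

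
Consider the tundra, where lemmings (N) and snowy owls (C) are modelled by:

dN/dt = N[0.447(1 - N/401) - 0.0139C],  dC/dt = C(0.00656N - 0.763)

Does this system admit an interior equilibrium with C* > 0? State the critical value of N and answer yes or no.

The predator equation gives dC/dt > 0 only when N > 0.763/0.00656 = 116.
Without the predator, N → K = 401. Since 401 > 116, the predator can invade and persist.

Threshold N = 116; K > 116, so yes, the predator persists.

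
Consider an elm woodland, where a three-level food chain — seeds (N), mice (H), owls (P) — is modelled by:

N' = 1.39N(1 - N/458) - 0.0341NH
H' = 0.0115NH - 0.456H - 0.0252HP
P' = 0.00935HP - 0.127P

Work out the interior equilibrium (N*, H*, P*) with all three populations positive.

N* ≈ 305, H* ≈ 13.6, P* ≈ 121

From dP/dt = 0: 0.00935H* = 0.127, so H* = 13.6.
From dN/dt = 0: 1.39(1 - N*/458) = 0.0341·13.6, giving N* = 458·(1 - 0.333) = 305.
From dH/dt = 0: 0.0115·305 - 0.456 = 0.0252P*, so P* = 3.06/0.0252 = 121.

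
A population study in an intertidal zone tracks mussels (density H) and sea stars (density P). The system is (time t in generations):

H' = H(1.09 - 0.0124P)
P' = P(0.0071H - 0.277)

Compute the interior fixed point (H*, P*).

Set dP/dt = 0 with P > 0: 0.0071H - 0.277 = 0, so H* = 0.277/0.0071 = 39.
Set dH/dt = 0 with H > 0: 1.09 - 0.0124P = 0, so P* = 1.09/0.0124 = 87.9.

H* ≈ 39, P* ≈ 87.9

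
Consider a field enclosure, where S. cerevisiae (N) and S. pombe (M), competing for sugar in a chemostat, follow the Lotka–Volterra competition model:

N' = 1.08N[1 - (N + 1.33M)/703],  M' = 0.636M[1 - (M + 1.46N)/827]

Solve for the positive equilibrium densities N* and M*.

Setting both brackets to zero gives the nullclines N + 1.33M = 703 and 1.46N + M = 827.
Substituting M = 827 - 1.46N into the first: N(1 - 1.33·1.46) = 703 - 1.33·827.
So N* = -397/-0.942 = 421, and then M* = 827 - 1.46·421 = 212.

N* ≈ 421, M* ≈ 212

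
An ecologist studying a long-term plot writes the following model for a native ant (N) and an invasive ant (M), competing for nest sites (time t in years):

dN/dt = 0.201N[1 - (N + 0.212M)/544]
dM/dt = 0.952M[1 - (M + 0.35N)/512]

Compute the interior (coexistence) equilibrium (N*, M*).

N* ≈ 470, M* ≈ 347

Setting both brackets to zero gives the nullclines N + 0.212M = 544 and 0.35N + M = 512.
Substituting M = 512 - 0.35N into the first: N(1 - 0.212·0.35) = 544 - 0.212·512.
So N* = 435/0.926 = 470, and then M* = 512 - 0.35·470 = 347.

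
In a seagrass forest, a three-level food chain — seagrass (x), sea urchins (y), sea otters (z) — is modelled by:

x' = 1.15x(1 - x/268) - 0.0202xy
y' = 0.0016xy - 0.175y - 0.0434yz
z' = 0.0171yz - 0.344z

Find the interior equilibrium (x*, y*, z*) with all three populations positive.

x* ≈ 173, y* ≈ 20.1, z* ≈ 2.36

From dz/dt = 0: 0.0171y* = 0.344, so y* = 20.1.
From dx/dt = 0: 1.15(1 - x*/268) = 0.0202·20.1, giving x* = 268·(1 - 0.353) = 173.
From dy/dt = 0: 0.0016·173 - 0.175 = 0.0434z*, so z* = 0.102/0.0434 = 2.36.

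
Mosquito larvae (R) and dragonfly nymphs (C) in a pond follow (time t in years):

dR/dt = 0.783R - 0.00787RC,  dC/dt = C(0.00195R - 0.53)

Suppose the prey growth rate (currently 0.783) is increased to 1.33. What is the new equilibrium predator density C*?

At the interior fixed point, setting dR/dt = 0 with R > 0 fixes C* = (prey growth rate)/(RC coefficient) — independent of the other coefficients.
With the change, C* = 1.33/0.00787 = 169; it rises from 99.5.

C* ≈ 169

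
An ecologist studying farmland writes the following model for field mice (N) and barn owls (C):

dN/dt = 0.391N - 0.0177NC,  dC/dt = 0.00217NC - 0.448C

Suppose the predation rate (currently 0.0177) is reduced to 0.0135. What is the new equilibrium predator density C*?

C* ≈ 29

At the interior fixed point, setting dN/dt = 0 with N > 0 fixes C* = (prey growth rate)/(NC coefficient) — independent of the other coefficients.
With the change, C* = 0.391/0.0135 = 29; it rises from 22.1.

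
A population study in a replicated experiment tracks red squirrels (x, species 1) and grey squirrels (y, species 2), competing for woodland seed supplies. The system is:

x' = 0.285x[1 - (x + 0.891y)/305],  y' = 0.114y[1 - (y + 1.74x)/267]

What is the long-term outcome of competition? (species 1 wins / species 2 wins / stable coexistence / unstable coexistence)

Compare the nullcline intercepts: K1/α12 = 305/0.891 = 342 > K2 = 267; K2/α21 = 267/1.74 = 153 < K1 = 305.
Since the inequalities point opposite ways, species 1 can invade but species 2 cannot.

species 1 excludes species 2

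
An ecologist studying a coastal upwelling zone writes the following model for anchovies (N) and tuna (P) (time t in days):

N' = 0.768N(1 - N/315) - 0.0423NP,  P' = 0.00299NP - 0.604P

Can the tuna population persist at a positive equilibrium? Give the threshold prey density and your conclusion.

Threshold N = 202; K > 202, so yes, the predator persists.

The predator equation gives dP/dt > 0 only when N > 0.604/0.00299 = 202.
Without the predator, N → K = 315. Since 315 > 202, the predator can invade and persist.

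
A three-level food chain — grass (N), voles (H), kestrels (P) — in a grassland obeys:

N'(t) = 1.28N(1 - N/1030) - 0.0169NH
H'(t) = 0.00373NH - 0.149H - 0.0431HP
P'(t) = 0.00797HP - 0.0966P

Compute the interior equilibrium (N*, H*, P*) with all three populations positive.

From dP/dt = 0: 0.00797H* = 0.0966, so H* = 12.1.
From dN/dt = 0: 1.28(1 - N*/1030) = 0.0169·12.1, giving N* = 1030·(1 - 0.16) = 865.
From dH/dt = 0: 0.00373·865 - 0.149 = 0.0431P*, so P* = 3.08/0.0431 = 71.4.

N* ≈ 865, H* ≈ 12.1, P* ≈ 71.4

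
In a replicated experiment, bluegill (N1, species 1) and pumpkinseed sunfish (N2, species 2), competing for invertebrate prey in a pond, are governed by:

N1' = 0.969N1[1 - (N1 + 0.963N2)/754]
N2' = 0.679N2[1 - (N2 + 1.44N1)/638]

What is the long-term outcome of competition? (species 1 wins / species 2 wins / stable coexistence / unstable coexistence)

species 1 excludes species 2

Compare the nullcline intercepts: K1/α12 = 754/0.963 = 783 > K2 = 638; K2/α21 = 638/1.44 = 443 < K1 = 754.
Since the inequalities point opposite ways, species 1 can invade but species 2 cannot.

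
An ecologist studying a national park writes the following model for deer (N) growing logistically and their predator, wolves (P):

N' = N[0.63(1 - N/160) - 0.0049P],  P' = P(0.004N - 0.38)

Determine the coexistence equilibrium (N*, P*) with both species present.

N* ≈ 95, P* ≈ 52.2

From dP/dt = 0 with P > 0: 0.004N* = 0.38, so N* = 95.
Substitute into dN/dt = 0: 0.63(1 - 95/160) = 0.0049P*.
The bracket is 0.406, giving P* = 0.256/0.0049 = 52.2.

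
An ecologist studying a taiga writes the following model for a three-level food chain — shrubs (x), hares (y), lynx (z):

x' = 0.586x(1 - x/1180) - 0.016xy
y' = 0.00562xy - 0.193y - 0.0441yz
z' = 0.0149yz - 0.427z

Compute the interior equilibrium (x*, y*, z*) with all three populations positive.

From dz/dt = 0: 0.0149y* = 0.427, so y* = 28.7.
From dx/dt = 0: 0.586(1 - x*/1180) = 0.016·28.7, giving x* = 1180·(1 - 0.782) = 257.
From dy/dt = 0: 0.00562·257 - 0.193 = 0.0441z*, so z* = 1.25/0.0441 = 28.3.

x* ≈ 257, y* ≈ 28.7, z* ≈ 28.3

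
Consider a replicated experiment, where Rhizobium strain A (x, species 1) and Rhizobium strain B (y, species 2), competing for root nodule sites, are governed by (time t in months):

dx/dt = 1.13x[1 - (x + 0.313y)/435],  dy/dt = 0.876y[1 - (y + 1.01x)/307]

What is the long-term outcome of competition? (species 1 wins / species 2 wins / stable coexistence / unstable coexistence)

Compare the nullcline intercepts: K1/α12 = 435/0.313 = 1390 > K2 = 307; K2/α21 = 307/1.01 = 304 < K1 = 435.
Since the inequalities point opposite ways, species 1 can invade but species 2 cannot.

species 1 excludes species 2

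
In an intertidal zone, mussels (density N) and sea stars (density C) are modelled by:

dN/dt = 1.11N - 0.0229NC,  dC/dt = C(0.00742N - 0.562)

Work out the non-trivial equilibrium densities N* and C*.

N* ≈ 75.7, C* ≈ 48.5

Set dC/dt = 0 with C > 0: 0.00742N - 0.562 = 0, so N* = 0.562/0.00742 = 75.7.
Set dN/dt = 0 with N > 0: 1.11 - 0.0229C = 0, so C* = 1.11/0.0229 = 48.5.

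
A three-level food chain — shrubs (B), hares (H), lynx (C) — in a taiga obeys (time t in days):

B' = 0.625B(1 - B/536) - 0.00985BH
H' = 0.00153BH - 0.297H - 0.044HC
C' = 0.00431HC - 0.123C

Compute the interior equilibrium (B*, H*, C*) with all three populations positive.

From dC/dt = 0: 0.00431H* = 0.123, so H* = 28.5.
From dB/dt = 0: 0.625(1 - B*/536) = 0.00985·28.5, giving B* = 536·(1 - 0.45) = 295.
From dH/dt = 0: 0.00153·295 - 0.297 = 0.044C*, so C* = 0.154/0.044 = 3.51.

B* ≈ 295, H* ≈ 28.5, C* ≈ 3.51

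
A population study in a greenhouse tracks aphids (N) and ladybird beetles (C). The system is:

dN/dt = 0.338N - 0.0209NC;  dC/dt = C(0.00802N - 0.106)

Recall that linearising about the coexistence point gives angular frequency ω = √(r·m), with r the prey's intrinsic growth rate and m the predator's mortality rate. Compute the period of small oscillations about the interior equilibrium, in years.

T ≈ 33.2 years

Here r = 0.338 and m = 0.106, so r·m = 0.0358.
ω = √0.0358 = 0.189 per year, hence T = 2π/ω ≈ 33.2 years.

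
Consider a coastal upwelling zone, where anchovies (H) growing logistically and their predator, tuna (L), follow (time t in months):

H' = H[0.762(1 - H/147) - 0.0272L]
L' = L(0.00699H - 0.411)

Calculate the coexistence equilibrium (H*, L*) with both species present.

H* ≈ 58.8, L* ≈ 16.8

From dL/dt = 0 with L > 0: 0.00699H* = 0.411, so H* = 58.8.
Substitute into dH/dt = 0: 0.762(1 - 58.8/147) = 0.0272L*.
The bracket is 0.6, giving L* = 0.457/0.0272 = 16.8.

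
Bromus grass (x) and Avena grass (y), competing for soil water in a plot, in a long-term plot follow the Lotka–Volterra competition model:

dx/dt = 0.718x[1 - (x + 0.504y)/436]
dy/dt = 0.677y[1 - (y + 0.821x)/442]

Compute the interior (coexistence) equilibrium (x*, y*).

Setting both brackets to zero gives the nullclines x + 0.504y = 436 and 0.821x + y = 442.
Substituting y = 442 - 0.821x into the first: x(1 - 0.504·0.821) = 436 - 0.504·442.
So x* = 213/0.586 = 364, and then y* = 442 - 0.821·364 = 143.

x* ≈ 364, y* ≈ 143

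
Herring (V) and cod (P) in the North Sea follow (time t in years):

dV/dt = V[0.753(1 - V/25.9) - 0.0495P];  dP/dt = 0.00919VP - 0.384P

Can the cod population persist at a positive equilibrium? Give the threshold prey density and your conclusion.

The predator equation gives dP/dt > 0 only when V > 0.384/0.00919 = 41.8.
Without the predator, V → K = 25.9. Since 25.9 < 41.8, the predator cannot invade.

Threshold V = 41.8; K < 41.8, so no, the predator goes extinct.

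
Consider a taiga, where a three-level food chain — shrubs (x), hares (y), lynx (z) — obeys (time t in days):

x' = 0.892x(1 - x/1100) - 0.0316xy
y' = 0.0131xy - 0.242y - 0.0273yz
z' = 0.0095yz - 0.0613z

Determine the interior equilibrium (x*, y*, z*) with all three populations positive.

From dz/dt = 0: 0.0095y* = 0.0613, so y* = 6.45.
From dx/dt = 0: 0.892(1 - x*/1100) = 0.0316·6.45, giving x* = 1100·(1 - 0.229) = 849.
From dy/dt = 0: 0.0131·849 - 0.242 = 0.0273z*, so z* = 10.9/0.0273 = 398.

x* ≈ 849, y* ≈ 6.45, z* ≈ 398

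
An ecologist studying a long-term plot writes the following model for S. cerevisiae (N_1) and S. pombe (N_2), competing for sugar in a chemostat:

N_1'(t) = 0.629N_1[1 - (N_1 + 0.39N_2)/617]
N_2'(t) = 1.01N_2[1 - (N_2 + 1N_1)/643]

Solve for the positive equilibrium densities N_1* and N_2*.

N_1* ≈ 600, N_2* ≈ 42.6

Setting both brackets to zero gives the nullclines N_1 + 0.39N_2 = 617 and 1N_1 + N_2 = 643.
Substituting N_2 = 643 - 1N_1 into the first: N_1(1 - 0.39·1) = 617 - 0.39·643.
So N_1* = 366/0.61 = 600, and then N_2* = 643 - 1·600 = 42.6.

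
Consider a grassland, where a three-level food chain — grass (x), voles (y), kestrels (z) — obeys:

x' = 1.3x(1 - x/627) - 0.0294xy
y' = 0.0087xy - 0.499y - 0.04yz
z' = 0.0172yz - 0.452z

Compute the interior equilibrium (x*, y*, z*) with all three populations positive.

x* ≈ 254, y* ≈ 26.3, z* ≈ 42.8

From dz/dt = 0: 0.0172y* = 0.452, so y* = 26.3.
From dx/dt = 0: 1.3(1 - x*/627) = 0.0294·26.3, giving x* = 627·(1 - 0.594) = 254.
From dy/dt = 0: 0.0087·254 - 0.499 = 0.04z*, so z* = 1.71/0.04 = 42.8.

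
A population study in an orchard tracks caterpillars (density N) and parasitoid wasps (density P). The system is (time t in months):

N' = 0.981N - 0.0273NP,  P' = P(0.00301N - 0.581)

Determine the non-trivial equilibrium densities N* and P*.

N* ≈ 193, P* ≈ 35.9

Set dP/dt = 0 with P > 0: 0.00301N - 0.581 = 0, so N* = 0.581/0.00301 = 193.
Set dN/dt = 0 with N > 0: 0.981 - 0.0273P = 0, so P* = 0.981/0.0273 = 35.9.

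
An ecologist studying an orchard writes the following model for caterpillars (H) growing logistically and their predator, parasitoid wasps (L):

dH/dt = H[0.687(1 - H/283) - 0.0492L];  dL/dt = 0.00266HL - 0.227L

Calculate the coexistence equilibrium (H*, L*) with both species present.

H* ≈ 85.3, L* ≈ 9.75

From dL/dt = 0 with L > 0: 0.00266H* = 0.227, so H* = 85.3.
Substitute into dH/dt = 0: 0.687(1 - 85.3/283) = 0.0492L*.
The bracket is 0.698, giving L* = 0.48/0.0492 = 9.75.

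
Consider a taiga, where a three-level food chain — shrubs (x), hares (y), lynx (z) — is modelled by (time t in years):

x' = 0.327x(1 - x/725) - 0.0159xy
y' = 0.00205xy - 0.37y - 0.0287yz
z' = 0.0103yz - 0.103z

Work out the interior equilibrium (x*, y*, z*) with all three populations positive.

x* ≈ 372, y* ≈ 10, z* ≈ 13.7

From dz/dt = 0: 0.0103y* = 0.103, so y* = 10.
From dx/dt = 0: 0.327(1 - x*/725) = 0.0159·10, giving x* = 725·(1 - 0.486) = 372.
From dy/dt = 0: 0.00205·372 - 0.37 = 0.0287z*, so z* = 0.394/0.0287 = 13.7.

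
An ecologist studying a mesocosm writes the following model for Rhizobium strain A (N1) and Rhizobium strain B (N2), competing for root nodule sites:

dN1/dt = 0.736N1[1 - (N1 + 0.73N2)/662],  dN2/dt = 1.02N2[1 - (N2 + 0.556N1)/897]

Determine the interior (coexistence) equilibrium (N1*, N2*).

Setting both brackets to zero gives the nullclines N1 + 0.73N2 = 662 and 0.556N1 + N2 = 897.
Substituting N2 = 897 - 0.556N1 into the first: N1(1 - 0.73·0.556) = 662 - 0.73·897.
So N1* = 7.19/0.594 = 12.1, and then N2* = 897 - 0.556·12.1 = 890.

N1* ≈ 12.1, N2* ≈ 890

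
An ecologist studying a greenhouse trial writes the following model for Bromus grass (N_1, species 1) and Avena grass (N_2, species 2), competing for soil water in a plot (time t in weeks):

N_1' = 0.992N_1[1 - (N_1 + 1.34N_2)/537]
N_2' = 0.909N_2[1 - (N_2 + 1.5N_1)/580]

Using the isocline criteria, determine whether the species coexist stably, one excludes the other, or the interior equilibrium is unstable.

Compare the nullcline intercepts: K1/α12 = 537/1.34 = 401 < K2 = 580; K2/α21 = 580/1.5 = 387 < K1 = 537.
Since both are reversed, neither can invade when rare; the interior point is a saddle.

unstable coexistence (outcome depends on initial conditions)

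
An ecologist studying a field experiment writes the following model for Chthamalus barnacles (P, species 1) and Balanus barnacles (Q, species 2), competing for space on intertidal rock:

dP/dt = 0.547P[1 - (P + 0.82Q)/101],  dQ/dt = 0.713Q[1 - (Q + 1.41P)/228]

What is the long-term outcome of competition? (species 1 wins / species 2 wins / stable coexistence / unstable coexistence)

Compare the nullcline intercepts: K1/α12 = 101/0.82 = 123 < K2 = 228; K2/α21 = 228/1.41 = 162 > K1 = 101.
Since the inequalities point opposite ways, species 2 can invade but species 1 cannot.

species 2 excludes species 1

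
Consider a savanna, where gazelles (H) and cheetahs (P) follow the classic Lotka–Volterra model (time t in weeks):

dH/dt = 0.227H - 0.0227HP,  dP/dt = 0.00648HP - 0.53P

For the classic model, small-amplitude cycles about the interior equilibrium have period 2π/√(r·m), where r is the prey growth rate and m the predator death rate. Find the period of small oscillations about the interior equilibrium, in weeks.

Here r = 0.227 and m = 0.53, so r·m = 0.12.
ω = √0.12 = 0.347 per week, hence T = 2π/ω ≈ 18.1 weeks.

T ≈ 18.1 weeks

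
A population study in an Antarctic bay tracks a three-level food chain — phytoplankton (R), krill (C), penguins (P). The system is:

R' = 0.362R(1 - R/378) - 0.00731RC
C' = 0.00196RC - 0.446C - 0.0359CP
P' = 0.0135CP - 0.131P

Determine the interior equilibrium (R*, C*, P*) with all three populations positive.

From dP/dt = 0: 0.0135C* = 0.131, so C* = 9.7.
From dR/dt = 0: 0.362(1 - R*/378) = 0.00731·9.7, giving R* = 378·(1 - 0.196) = 304.
From dC/dt = 0: 0.00196·304 - 0.446 = 0.0359P*, so P* = 0.15/0.0359 = 4.17.

R* ≈ 304, C* ≈ 9.7, P* ≈ 4.17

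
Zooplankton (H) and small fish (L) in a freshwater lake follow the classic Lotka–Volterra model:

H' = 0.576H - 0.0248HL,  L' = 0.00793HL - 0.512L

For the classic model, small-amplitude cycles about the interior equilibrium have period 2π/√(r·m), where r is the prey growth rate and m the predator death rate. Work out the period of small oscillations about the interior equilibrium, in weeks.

Here r = 0.576 and m = 0.512, so r·m = 0.295.
ω = √0.295 = 0.543 per week, hence T = 2π/ω ≈ 11.6 weeks.

T ≈ 11.6 weeks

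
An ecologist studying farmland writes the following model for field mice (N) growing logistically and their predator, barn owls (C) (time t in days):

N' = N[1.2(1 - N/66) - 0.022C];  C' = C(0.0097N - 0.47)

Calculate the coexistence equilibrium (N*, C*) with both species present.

N* ≈ 48.5, C* ≈ 14.5

From dC/dt = 0 with C > 0: 0.0097N* = 0.47, so N* = 48.5.
Substitute into dN/dt = 0: 1.2(1 - 48.5/66) = 0.022C*.
The bracket is 0.266, giving C* = 0.319/0.022 = 14.5.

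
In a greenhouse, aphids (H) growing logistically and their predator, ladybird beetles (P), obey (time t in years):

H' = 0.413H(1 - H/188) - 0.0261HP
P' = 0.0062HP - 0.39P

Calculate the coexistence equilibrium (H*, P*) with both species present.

From dP/dt = 0 with P > 0: 0.0062H* = 0.39, so H* = 62.9.
Substitute into dH/dt = 0: 0.413(1 - 62.9/188) = 0.0261P*.
The bracket is 0.665, giving P* = 0.275/0.0261 = 10.5.

H* ≈ 62.9, P* ≈ 10.5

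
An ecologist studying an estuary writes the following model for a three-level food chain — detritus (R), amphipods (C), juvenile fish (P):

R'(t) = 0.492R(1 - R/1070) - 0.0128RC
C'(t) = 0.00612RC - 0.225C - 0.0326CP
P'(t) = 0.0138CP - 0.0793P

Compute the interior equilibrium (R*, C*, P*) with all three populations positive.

R* ≈ 910, C* ≈ 5.75, P* ≈ 164

From dP/dt = 0: 0.0138C* = 0.0793, so C* = 5.75.
From dR/dt = 0: 0.492(1 - R*/1070) = 0.0128·5.75, giving R* = 1070·(1 - 0.149) = 910.
From dC/dt = 0: 0.00612·910 - 0.225 = 0.0326P*, so P* = 5.34/0.0326 = 164.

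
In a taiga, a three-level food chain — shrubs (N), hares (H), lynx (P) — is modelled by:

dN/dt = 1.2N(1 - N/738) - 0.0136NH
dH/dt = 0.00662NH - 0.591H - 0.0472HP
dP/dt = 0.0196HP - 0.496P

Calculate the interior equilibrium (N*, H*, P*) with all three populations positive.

N* ≈ 526, H* ≈ 25.3, P* ≈ 61.3

From dP/dt = 0: 0.0196H* = 0.496, so H* = 25.3.
From dN/dt = 0: 1.2(1 - N*/738) = 0.0136·25.3, giving N* = 738·(1 - 0.287) = 526.
From dH/dt = 0: 0.00662·526 - 0.591 = 0.0472P*, so P* = 2.89/0.0472 = 61.3.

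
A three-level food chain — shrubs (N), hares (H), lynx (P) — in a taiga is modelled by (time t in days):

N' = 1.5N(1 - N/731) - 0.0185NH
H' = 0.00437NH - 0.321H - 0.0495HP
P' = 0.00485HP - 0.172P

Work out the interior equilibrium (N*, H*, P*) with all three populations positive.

From dP/dt = 0: 0.00485H* = 0.172, so H* = 35.5.
From dN/dt = 0: 1.5(1 - N*/731) = 0.0185·35.5, giving N* = 731·(1 - 0.437) = 411.
From dH/dt = 0: 0.00437·411 - 0.321 = 0.0495P*, so P* = 1.48/0.0495 = 29.8.

N* ≈ 411, H* ≈ 35.5, P* ≈ 29.8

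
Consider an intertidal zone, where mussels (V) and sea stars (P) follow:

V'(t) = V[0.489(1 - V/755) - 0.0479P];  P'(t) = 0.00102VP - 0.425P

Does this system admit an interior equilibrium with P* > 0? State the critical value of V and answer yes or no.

The predator equation gives dP/dt > 0 only when V > 0.425/0.00102 = 417.
Without the predator, V → K = 755. Since 755 > 417, the predator can invade and persist.

Threshold V = 417; K > 417, so yes, the predator persists.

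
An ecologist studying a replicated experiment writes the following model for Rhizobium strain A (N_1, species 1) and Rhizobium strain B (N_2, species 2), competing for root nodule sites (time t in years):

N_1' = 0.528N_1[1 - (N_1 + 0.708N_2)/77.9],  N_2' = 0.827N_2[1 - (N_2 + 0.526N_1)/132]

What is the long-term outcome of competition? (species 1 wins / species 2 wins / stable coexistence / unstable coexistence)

Compare the nullcline intercepts: K1/α12 = 77.9/0.708 = 110 < K2 = 132; K2/α21 = 132/0.526 = 251 > K1 = 77.9.
Since the inequalities point opposite ways, species 2 can invade but species 1 cannot.

species 2 excludes species 1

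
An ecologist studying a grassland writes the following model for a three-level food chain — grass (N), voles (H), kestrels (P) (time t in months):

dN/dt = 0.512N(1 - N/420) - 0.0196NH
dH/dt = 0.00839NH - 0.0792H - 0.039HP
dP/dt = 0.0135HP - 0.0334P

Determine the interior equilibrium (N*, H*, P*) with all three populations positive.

N* ≈ 380, H* ≈ 2.47, P* ≈ 79.8

From dP/dt = 0: 0.0135H* = 0.0334, so H* = 2.47.
From dN/dt = 0: 0.512(1 - N*/420) = 0.0196·2.47, giving N* = 420·(1 - 0.0947) = 380.
From dH/dt = 0: 0.00839·380 - 0.0792 = 0.039P*, so P* = 3.11/0.039 = 79.8.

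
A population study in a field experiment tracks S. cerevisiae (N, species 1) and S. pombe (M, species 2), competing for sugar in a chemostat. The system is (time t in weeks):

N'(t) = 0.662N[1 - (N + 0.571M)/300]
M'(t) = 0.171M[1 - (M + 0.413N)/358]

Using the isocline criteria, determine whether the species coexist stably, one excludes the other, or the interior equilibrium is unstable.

Compare the nullcline intercepts: K1/α12 = 300/0.571 = 525 > K2 = 358; K2/α21 = 358/0.413 = 867 > K1 = 300.
Since both inequalities hold, each species can invade when rare, so the interior equilibrium is stable.

stable coexistence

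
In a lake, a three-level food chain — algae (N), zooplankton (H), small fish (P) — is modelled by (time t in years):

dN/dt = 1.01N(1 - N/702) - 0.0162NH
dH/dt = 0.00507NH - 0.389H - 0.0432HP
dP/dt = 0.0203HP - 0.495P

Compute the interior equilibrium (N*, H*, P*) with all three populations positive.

N* ≈ 427, H* ≈ 24.4, P* ≈ 41.2

From dP/dt = 0: 0.0203H* = 0.495, so H* = 24.4.
From dN/dt = 0: 1.01(1 - N*/702) = 0.0162·24.4, giving N* = 702·(1 - 0.391) = 427.
From dH/dt = 0: 0.00507·427 - 0.389 = 0.0432P*, so P* = 1.78/0.0432 = 41.2.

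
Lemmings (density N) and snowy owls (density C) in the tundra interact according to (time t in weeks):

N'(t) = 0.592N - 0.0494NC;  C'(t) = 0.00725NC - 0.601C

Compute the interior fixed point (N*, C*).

Set dC/dt = 0 with C > 0: 0.00725N - 0.601 = 0, so N* = 0.601/0.00725 = 82.9.
Set dN/dt = 0 with N > 0: 0.592 - 0.0494C = 0, so C* = 0.592/0.0494 = 12.

N* ≈ 82.9, C* ≈ 12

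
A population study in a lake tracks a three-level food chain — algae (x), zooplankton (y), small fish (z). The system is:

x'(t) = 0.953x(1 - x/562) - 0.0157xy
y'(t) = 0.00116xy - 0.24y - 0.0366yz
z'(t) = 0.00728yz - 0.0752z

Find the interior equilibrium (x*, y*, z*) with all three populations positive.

x* ≈ 466, y* ≈ 10.3, z* ≈ 8.22

From dz/dt = 0: 0.00728y* = 0.0752, so y* = 10.3.
From dx/dt = 0: 0.953(1 - x*/562) = 0.0157·10.3, giving x* = 562·(1 - 0.17) = 466.
From dy/dt = 0: 0.00116·466 - 0.24 = 0.0366z*, so z* = 0.301/0.0366 = 8.22.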